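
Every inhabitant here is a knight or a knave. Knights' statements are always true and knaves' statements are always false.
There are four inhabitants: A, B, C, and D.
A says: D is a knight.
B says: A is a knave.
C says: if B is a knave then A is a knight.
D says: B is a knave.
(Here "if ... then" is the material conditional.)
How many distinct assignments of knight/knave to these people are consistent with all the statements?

2

Consistent assignments:
  A=knight, B=knave, C=knight, D=knight
  A=knave, B=knight, C=knight, D=knave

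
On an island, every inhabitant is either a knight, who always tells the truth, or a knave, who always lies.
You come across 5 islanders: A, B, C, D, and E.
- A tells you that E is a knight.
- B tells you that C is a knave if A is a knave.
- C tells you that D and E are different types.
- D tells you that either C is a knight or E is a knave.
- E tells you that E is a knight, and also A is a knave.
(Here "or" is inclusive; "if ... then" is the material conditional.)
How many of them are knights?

2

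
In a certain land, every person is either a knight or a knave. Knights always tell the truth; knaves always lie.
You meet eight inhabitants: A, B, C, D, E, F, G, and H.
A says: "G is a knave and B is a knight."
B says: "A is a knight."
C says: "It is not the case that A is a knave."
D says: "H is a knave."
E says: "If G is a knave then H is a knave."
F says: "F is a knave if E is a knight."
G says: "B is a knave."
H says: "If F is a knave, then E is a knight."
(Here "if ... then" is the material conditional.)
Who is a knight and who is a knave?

A is a knight, B is a knight, C is a knight, D is a knave, E is a knave, F is a knight, G is a knave, and H is a knight.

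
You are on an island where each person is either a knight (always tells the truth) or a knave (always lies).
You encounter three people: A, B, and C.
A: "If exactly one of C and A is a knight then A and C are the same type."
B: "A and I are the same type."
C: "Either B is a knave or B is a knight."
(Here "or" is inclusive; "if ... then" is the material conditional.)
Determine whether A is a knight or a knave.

Consistent assignments: {A=knight, B=knight, C=knight}; {A=knight, B=knave, C=knight}
In every consistent assignment, A is a knight.

A is a knight.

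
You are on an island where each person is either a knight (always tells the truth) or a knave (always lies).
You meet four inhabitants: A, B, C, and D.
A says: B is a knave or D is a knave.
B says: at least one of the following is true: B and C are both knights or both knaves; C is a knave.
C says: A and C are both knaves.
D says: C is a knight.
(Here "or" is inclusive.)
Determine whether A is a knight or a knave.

A is a knight.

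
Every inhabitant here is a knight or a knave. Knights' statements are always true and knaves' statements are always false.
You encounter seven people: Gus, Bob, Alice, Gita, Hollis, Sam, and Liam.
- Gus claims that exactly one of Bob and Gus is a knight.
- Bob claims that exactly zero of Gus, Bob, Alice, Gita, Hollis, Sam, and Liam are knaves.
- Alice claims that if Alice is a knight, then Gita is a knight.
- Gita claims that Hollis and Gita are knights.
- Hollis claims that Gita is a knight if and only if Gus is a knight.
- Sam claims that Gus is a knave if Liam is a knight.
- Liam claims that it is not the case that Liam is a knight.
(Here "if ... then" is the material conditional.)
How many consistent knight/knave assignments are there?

0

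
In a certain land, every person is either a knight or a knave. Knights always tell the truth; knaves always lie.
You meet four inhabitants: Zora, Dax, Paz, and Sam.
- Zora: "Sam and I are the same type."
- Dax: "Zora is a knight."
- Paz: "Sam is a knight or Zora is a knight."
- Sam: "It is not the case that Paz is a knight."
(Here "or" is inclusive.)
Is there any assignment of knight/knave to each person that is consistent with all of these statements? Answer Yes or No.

No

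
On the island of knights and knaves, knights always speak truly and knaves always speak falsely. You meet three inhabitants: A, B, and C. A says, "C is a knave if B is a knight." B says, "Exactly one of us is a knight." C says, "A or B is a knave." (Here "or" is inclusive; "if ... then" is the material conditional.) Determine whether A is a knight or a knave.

A is a knight.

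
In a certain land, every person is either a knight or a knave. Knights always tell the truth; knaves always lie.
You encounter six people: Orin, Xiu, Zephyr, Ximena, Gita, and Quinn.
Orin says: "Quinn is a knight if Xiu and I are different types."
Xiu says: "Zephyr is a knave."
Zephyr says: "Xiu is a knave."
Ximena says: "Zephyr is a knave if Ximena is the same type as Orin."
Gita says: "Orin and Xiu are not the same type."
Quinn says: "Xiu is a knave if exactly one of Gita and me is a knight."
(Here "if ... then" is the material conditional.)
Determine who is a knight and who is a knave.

Orin (knave): "Quinn is a knight if Xiu and I are different types" — False. ✓
As a knight, Xiu's statement "Zephyr is a knave" should be True; it is.
Zephyr is a knave, and the claim "Xiu is a knave" is indeed False.
As a knight, Ximena's statement "Zephyr is a knave if Ximena is the same type as Orin" should be True; it is.
Since Gita is a knight, "Orin and Xiu are not the same type" needs to be True, which holds.
Quinn is a knave, so "Xiu is a knave if exactly one of Gita and me is a knight" must be False — and it is.

Knights: Xiu, Ximena, and Gita. Knaves: Orin, Zephyr, and Quinn.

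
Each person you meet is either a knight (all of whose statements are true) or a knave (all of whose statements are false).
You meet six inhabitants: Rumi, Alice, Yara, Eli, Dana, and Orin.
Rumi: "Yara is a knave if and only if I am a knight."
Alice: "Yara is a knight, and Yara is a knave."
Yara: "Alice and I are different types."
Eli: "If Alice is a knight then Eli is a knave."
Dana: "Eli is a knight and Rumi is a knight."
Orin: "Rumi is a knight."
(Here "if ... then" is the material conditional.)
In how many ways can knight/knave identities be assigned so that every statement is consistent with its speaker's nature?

Consistent assignments:
  Rumi=knight, Alice=knave, Yara=knave, Eli=knight, Dana=knight, Orin=knight
  Rumi=knave, Alice=knave, Yara=knave, Eli=knight, Dana=knave, Orin=knave

2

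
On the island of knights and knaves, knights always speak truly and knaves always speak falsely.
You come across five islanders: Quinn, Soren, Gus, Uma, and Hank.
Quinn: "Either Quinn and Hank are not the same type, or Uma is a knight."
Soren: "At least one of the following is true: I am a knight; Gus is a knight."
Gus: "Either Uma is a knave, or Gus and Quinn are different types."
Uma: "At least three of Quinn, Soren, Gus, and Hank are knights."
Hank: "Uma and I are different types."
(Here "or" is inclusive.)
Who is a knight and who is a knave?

Quinn is a knave, Soren is a knight, Gus is a knight, Uma is a knave, and Hank is a knave.

Suppose Quinn is a knight. Then Quinn's statement "either Quinn and Hank are not the same type, or Uma is a knight" would have to be true. Checking the 16 ways to assign the others, none is consistent with every speaker.
(For instance, with Soren=knight, Gus=knight, Uma=knave, Hank=knave, Uma's claim "at least three of Quinn, Soren, Gus, and Hank are knights" comes out true where it would need to be false.)
So Quinn must be a knave, making "either Quinn and Hank are not the same type, or Uma is a knight" false. Taking Quinn=knave, Soren=knight, Gus=knight, Uma=knave, Hank=knave, each remaining statement checks out:
  Soren (knight): "at least one of the following is true: I am a knight; Gus is a knight" — true. ✓
  Gus (knight): "either Uma is a knave, or Gus and Quinn are different types" — true. ✓
  Uma (knave): "at least three of Quinn, Soren, Gus, and Hank are knights" — false. ✓
  Hank (knave): "Uma and I are different types" — false. ✓
This is the unique consistent assignment.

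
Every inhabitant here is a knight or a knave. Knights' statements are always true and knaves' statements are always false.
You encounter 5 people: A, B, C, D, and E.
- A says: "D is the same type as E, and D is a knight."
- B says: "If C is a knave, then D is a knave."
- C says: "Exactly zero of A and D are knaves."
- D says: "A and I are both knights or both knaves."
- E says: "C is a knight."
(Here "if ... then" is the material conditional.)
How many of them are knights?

5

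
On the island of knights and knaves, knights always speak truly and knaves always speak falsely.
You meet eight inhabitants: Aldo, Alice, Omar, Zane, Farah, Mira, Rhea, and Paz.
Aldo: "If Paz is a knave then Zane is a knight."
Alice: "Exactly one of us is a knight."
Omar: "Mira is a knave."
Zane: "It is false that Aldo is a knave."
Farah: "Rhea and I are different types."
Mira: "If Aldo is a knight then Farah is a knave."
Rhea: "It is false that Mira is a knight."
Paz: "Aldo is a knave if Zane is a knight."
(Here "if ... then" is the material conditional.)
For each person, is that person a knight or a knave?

Aldo is a knight, Alice is a knave, Omar is a knave, Zane is a knight, Farah is a knave, Mira is a knight, Rhea is a knave, and Paz is a knave.

Aldo is a knight, and the claim "if Paz is a knave then Zane is a knight" is indeed True.
Alice (knave): "exactly one of us is a knight" — False. ✓
Omar (knave): "Mira is a knave" — False. ✓
Zane is a knight; "it is false that Aldo is a knave" is True, as required.
As a knave, Farah's statement "Rhea and I are different types" should be False; it is.
Mira is a knight, and the claim "if Aldo is a knight then Farah is a knave" is indeed True.
Rhea is a knave, and the claim "it is false that Mira is a knight" is indeed False.
Paz is a knave, and the claim "Aldo is a knave if Zane is a knight" is indeed False.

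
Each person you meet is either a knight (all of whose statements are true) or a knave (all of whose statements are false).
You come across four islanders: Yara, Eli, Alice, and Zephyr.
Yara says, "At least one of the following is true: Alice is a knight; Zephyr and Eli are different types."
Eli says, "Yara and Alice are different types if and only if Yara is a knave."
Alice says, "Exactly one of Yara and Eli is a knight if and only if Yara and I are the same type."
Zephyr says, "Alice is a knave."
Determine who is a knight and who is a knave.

Yara is a knight, Eli is a knave, Alice is a knave, and Zephyr is a knight.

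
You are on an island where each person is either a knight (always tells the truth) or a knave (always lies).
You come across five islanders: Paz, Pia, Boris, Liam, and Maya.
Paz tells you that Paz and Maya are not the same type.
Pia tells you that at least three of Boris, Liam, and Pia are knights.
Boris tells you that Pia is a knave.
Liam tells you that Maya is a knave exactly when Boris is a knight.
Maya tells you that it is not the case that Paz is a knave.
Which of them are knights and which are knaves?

Paz is a knave, Pia is a knave, Boris is a knight, Liam is a knight, and Maya is a knave.

Paz is a knave, so "Paz and Maya are not the same type" must be False — and it is.
Pia is a knave, and the claim "at least three of Boris, Liam, and Pia are knights" is indeed False.
Boris is a knight, so "Pia is a knave" must be true — and it is.
Liam is a knight, so "Maya is a knave exactly when Boris is a knight" must be true — and it is.
Maya (knave): "it is not the case that Paz is a knave" — False. ✓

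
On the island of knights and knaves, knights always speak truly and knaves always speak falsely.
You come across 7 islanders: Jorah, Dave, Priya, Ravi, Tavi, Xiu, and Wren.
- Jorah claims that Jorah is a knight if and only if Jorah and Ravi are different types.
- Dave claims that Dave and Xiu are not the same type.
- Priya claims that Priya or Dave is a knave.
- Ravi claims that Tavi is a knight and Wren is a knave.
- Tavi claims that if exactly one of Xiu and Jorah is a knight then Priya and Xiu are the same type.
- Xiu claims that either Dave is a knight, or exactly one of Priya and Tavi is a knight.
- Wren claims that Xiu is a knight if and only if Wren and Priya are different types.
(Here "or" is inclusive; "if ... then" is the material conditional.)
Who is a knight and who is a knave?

Knights: Priya, Ravi, and Tavi. Knaves: Jorah, Dave, Xiu, and Wren.

Jorah is a knave, so "Jorah is a knight if and only if Jorah and Ravi are different types" must be False — and it is.
Dave (knave): "Dave and Xiu are not the same type" — False. ✓
Priya (knight): "Priya or Dave is a knave" — True. ✓
Ravi is a knight, so "Tavi is a knight and Wren is a knave" must be True — and it is.
Tavi (knight): "if exactly one of Xiu and Jorah is a knight then Priya and Xiu are the same type" — True. ✓
Xiu is a knave; "either Dave is a knight, or exactly one of Priya and Tavi is a knight" is False, as required.
Wren is a knave, and the claim "Xiu is a knight if and only if Wren and Priya are different types" is indeed False.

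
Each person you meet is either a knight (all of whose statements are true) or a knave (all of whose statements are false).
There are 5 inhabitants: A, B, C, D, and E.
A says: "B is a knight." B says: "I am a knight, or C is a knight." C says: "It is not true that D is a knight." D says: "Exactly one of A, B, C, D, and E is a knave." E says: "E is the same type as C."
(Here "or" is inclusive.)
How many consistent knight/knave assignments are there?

Consistent assignments:
  A=knight, B=knight, C=knight, D=knave, E=knave

1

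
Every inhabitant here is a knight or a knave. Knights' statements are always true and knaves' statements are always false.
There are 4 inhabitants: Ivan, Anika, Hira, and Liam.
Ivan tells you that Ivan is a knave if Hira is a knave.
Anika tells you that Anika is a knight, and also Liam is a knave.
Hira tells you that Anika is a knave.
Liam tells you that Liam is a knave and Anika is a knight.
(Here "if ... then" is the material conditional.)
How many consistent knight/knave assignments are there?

1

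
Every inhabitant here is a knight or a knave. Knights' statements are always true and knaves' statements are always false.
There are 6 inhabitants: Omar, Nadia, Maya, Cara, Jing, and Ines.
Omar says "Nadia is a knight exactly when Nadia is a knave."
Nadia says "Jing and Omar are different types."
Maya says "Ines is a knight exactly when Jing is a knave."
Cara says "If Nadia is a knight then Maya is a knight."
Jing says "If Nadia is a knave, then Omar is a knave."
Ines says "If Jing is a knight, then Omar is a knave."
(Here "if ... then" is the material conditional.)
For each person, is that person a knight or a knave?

As a knave, Omar's statement "Nadia is a knight exactly when Nadia is a knave" should be False; it is.
As a knight, Nadia's statement "Jing and Omar are different types" should be true; it is.
Since Maya is a knave, "Ines is a knight exactly when Jing is a knave" needs to be False, which holds.
Since Cara is a knave, "if Nadia is a knight then Maya is a knight" needs to be False, which holds.
As a knight, Jing's statement "if Nadia is a knave, then Omar is a knave" should be true; it is.
Since Ines is a knight, "if Jing is a knight, then Omar is a knave" needs to be true, which holds.

Omar is a knave, Nadia is a knight, Maya is a knave, Cara is a knave, Jing is a knight, and Ines is a knight.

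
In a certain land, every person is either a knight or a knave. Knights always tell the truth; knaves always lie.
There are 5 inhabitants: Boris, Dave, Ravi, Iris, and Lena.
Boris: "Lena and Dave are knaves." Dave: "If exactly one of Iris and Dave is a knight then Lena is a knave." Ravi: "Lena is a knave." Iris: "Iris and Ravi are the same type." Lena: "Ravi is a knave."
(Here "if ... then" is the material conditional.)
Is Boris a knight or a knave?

Boris is a knave.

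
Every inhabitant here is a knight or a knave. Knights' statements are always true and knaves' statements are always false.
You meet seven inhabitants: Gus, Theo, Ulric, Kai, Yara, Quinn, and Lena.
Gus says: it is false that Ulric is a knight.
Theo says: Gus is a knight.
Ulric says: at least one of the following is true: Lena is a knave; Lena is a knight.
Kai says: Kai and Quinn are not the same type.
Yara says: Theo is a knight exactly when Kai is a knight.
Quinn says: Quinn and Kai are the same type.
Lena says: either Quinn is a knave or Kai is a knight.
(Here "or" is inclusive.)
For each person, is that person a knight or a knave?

Gus is a knave, Theo is a knave, Ulric is a knight, Kai is a knight, Yara is a knave, Quinn is a knave, and Lena is a knight.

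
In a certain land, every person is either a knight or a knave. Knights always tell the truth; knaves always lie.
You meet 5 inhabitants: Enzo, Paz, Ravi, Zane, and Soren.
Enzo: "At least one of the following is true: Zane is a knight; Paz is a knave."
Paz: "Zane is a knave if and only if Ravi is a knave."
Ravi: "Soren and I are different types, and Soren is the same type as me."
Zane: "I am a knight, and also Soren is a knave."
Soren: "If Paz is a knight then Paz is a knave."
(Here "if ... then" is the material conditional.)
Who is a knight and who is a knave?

Enzo is a knave; "at least one of the following is true: Zane is a knight; Paz is a knave" is false, as required.
Paz is a knight; "Zane is a knave if and only if Ravi is a knave" is true, as required.
Ravi (knave): "Soren and I are different types, and Soren is the same type as me" — false. ✓
Zane (knave): "I am a knight, and also Soren is a knave" — false. ✓
Soren (knave): "if Paz is a knight then Paz is a knave" — false. ✓

Enzo is a knave, Paz is a knight, Ravi is a knave, Zane is a knave, and Soren is a knave.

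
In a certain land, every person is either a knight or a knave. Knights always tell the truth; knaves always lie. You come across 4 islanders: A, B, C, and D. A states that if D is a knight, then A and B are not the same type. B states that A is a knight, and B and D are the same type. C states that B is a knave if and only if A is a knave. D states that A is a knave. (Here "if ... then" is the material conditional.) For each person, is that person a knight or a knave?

A is a knave, B is a knave, C is a knight, and D is a knight.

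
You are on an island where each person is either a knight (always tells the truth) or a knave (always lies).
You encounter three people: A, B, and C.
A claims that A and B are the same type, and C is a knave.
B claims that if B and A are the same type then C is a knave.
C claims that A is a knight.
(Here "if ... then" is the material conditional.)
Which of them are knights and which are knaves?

A is a knave, B is a knight, and C is a knave.

A (knave): "A and B are the same type, and C is a knave" — false. ✓
B is a knight; "if B and A are the same type then C is a knave" is true, as required.
C is a knave; "A is a knight" is false, as required.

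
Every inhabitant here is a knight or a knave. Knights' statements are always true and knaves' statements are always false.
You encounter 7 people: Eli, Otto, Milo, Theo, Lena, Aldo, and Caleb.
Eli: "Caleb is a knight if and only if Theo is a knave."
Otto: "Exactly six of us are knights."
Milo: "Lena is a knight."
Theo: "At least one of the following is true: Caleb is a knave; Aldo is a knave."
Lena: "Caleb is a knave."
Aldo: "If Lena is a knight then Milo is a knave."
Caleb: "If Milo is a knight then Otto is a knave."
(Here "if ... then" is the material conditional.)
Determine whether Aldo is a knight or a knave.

Aldo is a knight.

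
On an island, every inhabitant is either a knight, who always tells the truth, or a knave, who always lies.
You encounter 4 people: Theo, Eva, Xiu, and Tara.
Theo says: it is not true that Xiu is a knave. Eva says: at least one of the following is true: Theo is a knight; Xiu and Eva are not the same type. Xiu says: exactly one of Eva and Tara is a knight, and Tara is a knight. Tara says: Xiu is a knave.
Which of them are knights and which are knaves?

Theo is a knave, so "it is not true that Xiu is a knave" must be False — and it is.
Eva (knight): "at least one of the following is true: Theo is a knight; Xiu and Eva are not the same type" — True. ✓
Xiu (knave): "exactly one of Eva and Tara is a knight, and Tara is a knight" — False. ✓
Tara (knight): "Xiu is a knave" — True. ✓

Theo is a knave, Eva is a knight, Xiu is a knave, and Tara is a knight.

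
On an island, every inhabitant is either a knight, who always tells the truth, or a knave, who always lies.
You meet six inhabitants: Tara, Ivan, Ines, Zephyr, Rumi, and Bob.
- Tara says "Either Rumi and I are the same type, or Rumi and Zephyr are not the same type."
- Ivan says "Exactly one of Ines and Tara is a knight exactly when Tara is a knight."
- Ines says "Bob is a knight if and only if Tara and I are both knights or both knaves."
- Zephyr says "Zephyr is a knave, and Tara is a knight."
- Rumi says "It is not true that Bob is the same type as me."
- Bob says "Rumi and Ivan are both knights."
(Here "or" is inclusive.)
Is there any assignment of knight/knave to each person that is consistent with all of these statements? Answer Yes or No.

Checking all 64 assignments, each has at least one speaker whose statement's truth value contradicts their type.

No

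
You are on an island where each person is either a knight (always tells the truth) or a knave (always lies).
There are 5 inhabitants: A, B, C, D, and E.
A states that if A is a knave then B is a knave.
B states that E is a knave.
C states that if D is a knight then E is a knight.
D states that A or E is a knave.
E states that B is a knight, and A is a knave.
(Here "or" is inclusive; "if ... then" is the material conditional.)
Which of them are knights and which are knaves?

Knights: A, B, and D. Knaves: C and E.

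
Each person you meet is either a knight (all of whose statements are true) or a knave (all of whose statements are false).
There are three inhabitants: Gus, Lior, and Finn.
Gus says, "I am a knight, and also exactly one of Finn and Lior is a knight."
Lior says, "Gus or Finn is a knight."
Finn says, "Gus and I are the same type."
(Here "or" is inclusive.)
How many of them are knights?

2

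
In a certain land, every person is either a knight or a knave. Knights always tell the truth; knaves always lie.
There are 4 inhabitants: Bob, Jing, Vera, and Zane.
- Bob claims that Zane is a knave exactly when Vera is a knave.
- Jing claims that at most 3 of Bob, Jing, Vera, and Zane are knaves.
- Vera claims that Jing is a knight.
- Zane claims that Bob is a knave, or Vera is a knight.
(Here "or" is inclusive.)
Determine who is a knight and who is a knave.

As a knight, Bob's statement "Zane is a knave exactly when Vera is a knave" should be True; it is.
Jing is a knight, and the claim "at most 3 of Bob, Jing, Vera, and Zane are knaves" is indeed True.
Vera is a knight, so "Jing is a knight" must be True — and it is.
Zane is a knight, and the claim "Bob is a knave, or Vera is a knight" is indeed True.

Bob is a knight, Jing is a knight, Vera is a knight, and Zane is a knight.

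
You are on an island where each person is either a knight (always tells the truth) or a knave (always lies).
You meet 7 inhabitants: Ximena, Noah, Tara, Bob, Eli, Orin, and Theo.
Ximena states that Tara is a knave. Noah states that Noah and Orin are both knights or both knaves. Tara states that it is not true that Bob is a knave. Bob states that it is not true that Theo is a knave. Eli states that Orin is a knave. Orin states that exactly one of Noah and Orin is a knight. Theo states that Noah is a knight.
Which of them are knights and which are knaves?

Ximena is a knight, Noah is a knave, Tara is a knave, Bob is a knave, Eli is a knave, Orin is a knight, and Theo is a knave.

Ximena (knight): "Tara is a knave" — True. ✓
As a knave, Noah's statement "Noah and Orin are both knights or both knaves" should be false; it is.
Tara (knave): "it is not true that Bob is a knave" — false. ✓
Bob is a knave, and the claim "it is not true that Theo is a knave" is indeed false.
As a knave, Eli's statement "Orin is a knave" should be false; it is.
Orin is a knight, so "exactly one of Noah and Orin is a knight" must be True — and it is.
Theo is a knave, so "Noah is a knight" must be false — and it is.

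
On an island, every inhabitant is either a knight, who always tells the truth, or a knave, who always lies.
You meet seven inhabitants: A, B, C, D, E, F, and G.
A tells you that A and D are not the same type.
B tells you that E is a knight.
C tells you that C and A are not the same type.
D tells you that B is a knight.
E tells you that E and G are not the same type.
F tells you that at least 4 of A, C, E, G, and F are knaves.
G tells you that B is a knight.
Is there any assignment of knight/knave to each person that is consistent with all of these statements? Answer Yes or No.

Yes

One consistent assignment: A=knave, B=knave, C=knave, D=knave, E=knave, F=knight, G=knave.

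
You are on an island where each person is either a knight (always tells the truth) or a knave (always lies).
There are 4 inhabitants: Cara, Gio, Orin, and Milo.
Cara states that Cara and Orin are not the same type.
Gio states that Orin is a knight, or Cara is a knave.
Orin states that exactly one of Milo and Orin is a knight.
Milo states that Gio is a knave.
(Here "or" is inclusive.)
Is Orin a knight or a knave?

Orin is a knave.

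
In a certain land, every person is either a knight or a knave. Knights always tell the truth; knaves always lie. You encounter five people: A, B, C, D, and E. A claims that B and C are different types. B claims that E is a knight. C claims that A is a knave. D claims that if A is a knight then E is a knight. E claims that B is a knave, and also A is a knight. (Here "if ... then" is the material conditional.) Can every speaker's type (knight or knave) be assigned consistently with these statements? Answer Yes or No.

No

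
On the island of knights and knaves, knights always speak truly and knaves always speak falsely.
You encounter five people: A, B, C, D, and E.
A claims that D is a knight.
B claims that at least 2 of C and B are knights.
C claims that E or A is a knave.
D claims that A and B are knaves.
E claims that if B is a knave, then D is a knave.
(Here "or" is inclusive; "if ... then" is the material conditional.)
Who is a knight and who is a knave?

Knights: B, C, and E. Knaves: A and D.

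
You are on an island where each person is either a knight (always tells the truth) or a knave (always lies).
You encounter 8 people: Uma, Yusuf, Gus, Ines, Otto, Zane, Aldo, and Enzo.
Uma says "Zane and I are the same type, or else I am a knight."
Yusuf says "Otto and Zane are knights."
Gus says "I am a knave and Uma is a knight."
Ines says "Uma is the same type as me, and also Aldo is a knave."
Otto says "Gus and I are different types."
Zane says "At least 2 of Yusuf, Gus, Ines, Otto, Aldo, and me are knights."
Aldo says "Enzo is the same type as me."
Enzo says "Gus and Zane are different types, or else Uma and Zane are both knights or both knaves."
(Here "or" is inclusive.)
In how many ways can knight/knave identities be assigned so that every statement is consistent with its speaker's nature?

2

Consistent assignments:
  Uma=knave, Yusuf=knight, Gus=knave, Ines=knave, Otto=knight, Zane=knight, Aldo=knight, Enzo=knight
  Uma=knave, Yusuf=knave, Gus=knave, Ines=knave, Otto=knave, Zane=knight, Aldo=knight, Enzo=knight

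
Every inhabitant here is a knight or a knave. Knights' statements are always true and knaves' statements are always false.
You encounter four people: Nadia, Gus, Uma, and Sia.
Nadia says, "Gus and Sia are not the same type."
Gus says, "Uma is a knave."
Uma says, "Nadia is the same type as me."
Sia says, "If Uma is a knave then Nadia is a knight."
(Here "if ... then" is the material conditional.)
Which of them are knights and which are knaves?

Knights: Nadia, Uma, and Sia. Knaves: Gus.

Nadia is a knight, so "Gus and Sia are not the same type" must be true — and it is.
As a knave, Gus's statement "Uma is a knave" should be false; it is.
Uma (knight): "Nadia is the same type as me" — true. ✓
As a knight, Sia's statement "if Uma is a knave then Nadia is a knight" should be true; it is.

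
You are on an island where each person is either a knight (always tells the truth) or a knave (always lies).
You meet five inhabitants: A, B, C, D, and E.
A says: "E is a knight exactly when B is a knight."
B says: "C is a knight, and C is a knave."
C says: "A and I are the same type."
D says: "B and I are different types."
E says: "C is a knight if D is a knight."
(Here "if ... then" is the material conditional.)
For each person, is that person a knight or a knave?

A is a knight, B is a knave, C is a knave, D is a knight, and E is a knave.

A is a knight, so "E is a knight exactly when B is a knight" must be True — and it is.
B is a knave, and the claim "C is a knight, and C is a knave" is indeed False.
C is a knave, and the claim "A and I are the same type" is indeed False.
Since D is a knight, "B and I are different types" needs to be True, which holds.
E is a knave, so "C is a knight if D is a knight" must be False — and it is.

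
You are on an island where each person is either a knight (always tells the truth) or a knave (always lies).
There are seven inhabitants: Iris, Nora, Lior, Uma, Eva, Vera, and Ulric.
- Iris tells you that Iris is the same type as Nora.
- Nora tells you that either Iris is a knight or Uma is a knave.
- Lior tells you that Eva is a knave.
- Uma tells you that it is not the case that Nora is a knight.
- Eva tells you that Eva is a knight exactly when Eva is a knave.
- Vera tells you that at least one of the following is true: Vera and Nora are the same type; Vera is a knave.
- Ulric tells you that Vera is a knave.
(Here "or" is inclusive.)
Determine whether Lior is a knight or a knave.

Lior is a knight.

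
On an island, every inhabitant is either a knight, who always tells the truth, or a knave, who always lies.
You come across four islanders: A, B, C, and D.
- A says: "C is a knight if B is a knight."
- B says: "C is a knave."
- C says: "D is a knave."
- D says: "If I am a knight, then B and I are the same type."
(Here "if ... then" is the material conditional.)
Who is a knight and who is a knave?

A is a knave, B is a knight, C is a knave, and D is a knight.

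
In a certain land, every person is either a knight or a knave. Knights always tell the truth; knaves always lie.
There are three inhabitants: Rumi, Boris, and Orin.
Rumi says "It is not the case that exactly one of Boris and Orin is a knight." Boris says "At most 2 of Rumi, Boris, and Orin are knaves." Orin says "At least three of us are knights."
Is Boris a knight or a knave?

Boris is a knight.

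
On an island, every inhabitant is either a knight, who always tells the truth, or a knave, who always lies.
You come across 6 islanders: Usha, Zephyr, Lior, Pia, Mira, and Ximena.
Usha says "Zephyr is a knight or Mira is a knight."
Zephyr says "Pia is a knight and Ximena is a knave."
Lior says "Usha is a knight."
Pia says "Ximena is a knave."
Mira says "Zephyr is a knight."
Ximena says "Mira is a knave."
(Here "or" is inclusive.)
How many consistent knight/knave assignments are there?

2

Consistent assignments:
  Usha=knight, Zephyr=knight, Lior=knight, Pia=knight, Mira=knight, Ximena=knave
  Usha=knave, Zephyr=knave, Lior=knave, Pia=knave, Mira=knave, Ximena=knight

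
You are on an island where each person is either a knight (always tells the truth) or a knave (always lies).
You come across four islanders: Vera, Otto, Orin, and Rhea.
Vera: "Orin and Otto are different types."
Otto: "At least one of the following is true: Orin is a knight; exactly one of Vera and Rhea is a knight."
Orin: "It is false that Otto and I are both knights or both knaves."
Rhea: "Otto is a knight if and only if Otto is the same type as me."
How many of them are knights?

0

The unique consistent assignment is Vera=knave, Otto=knave, Orin=knave, Rhea=knave.
That has 0 knights.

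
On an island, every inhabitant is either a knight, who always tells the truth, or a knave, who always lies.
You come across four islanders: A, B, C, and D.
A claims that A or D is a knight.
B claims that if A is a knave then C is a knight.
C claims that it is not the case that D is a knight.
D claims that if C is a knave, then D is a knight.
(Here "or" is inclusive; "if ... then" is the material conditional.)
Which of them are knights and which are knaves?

A is a knight, B is a knight, C is a knave, and D is a knight.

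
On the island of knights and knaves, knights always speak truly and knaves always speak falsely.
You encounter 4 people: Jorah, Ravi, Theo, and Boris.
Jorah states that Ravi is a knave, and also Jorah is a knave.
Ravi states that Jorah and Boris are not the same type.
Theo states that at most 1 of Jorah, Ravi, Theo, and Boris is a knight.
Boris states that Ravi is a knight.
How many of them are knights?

2

The unique consistent assignment is Jorah=knave, Ravi=knight, Theo=knave, Boris=knight.
That has 2 knights.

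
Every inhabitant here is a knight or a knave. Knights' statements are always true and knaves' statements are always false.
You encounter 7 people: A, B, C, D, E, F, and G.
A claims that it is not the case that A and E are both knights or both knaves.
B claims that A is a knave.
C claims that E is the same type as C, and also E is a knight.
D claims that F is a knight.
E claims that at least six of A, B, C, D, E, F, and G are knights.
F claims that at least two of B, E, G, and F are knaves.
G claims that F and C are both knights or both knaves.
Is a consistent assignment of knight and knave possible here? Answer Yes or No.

Yes

One consistent assignment: A=knight, B=knave, C=knave, D=knight, E=knave, F=knight, G=knave.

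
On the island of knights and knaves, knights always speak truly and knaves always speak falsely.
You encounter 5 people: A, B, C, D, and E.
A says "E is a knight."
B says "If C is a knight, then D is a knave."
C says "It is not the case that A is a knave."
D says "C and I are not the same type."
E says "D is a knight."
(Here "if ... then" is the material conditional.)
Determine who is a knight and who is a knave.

A is a knave, B is a knight, C is a knave, D is a knave, and E is a knave.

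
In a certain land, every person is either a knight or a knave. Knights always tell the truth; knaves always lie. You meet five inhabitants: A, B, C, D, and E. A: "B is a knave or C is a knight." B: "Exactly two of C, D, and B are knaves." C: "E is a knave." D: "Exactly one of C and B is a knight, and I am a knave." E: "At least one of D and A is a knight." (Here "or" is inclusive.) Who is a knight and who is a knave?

Since A is a knight, "B is a knave or C is a knight" needs to be True, which holds.
B (knave): "exactly two of C, D, and B are knaves" — False. ✓
C is a knave; "E is a knave" is False, as required.
D is a knave; "exactly one of C and B is a knight, and I am a knave" is False, as required.
E is a knight, so "at least one of D and A is a knight" must be True — and it is.

A is a knight, B is a knave, C is a knave, D is a knave, and E is a knight.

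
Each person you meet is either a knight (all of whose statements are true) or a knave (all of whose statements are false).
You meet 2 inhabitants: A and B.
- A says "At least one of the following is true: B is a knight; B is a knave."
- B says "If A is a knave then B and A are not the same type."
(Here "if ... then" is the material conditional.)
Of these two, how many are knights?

The unique consistent assignment is A=knight, B=knight.
That has 2 knights.

2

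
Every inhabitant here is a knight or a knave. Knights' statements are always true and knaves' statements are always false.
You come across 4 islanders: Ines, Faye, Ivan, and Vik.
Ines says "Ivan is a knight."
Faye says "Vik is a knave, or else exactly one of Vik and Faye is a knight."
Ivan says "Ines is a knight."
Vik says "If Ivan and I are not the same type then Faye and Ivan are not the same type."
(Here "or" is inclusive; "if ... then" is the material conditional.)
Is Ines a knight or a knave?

Ines is a knight.

Consistent assignments: {Ines=knight, Faye=knight, Ivan=knight, Vik=knave}
In every consistent assignment, Ines is a knight.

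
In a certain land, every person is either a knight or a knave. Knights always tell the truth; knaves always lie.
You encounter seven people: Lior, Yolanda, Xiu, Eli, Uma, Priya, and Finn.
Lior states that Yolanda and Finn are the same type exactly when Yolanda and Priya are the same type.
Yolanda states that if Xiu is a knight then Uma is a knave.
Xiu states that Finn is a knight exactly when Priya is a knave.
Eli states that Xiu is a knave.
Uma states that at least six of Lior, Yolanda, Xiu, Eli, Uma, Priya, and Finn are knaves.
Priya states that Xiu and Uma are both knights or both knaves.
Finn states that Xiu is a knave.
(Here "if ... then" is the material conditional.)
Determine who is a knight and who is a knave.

Lior is a knight; "Yolanda and Finn are the same type exactly when Yolanda and Priya are the same type" is True, as required.
Yolanda is a knight, and the claim "if Xiu is a knight then Uma is a knave" is indeed True.
Since Xiu is a knave, "Finn is a knight exactly when Priya is a knave" needs to be false, which holds.
Eli (knight): "Xiu is a knave" — True. ✓
Since Uma is a knave, "at least six of Lior, Yolanda, Xiu, Eli, Uma, Priya, and Finn are knaves" needs to be false, which holds.
Priya is a knight, so "Xiu and Uma are both knights or both knaves" must be True — and it is.
Finn is a knight, so "Xiu is a knave" must be True — and it is.

Lior is a knight, Yolanda is a knight, Xiu is a knave, Eli is a knight, Uma is a knave, Priya is a knight, and Finn is a knight.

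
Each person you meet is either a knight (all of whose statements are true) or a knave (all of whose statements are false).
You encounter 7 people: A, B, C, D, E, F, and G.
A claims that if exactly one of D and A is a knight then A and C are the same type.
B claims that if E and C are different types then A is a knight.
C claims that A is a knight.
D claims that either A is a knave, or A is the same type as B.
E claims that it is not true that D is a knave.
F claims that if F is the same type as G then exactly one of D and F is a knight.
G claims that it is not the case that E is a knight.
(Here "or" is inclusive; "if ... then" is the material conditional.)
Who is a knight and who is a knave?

A is a knight; "if exactly one of D and A is a knight then A and C are the same type" is True, as required.
As a knight, B's statement "if E and C are different types then A is a knight" should be True; it is.
C is a knight, and the claim "A is a knight" is indeed True.
D is a knight; "either A is a knave, or A is the same type as B" is True, as required.
As a knight, E's statement "it is not true that D is a knave" should be True; it is.
Since F is a knight, "if F is the same type as G then exactly one of D and F is a knight" needs to be True, which holds.
Since G is a knave, "it is not the case that E is a knight" needs to be False, which holds.

A is a knight, B is a knight, C is a knight, D is a knight, E is a knight, F is a knight, and G is a knave.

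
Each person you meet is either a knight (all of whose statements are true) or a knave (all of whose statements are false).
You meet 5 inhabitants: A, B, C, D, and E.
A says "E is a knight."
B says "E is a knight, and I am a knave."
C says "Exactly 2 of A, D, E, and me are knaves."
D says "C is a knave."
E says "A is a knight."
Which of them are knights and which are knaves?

A (knave): "E is a knight" — False. ✓
B is a knave; "E is a knight, and I am a knave" is False, as required.
C is a knave, and the claim "exactly 2 of A, D, E, and me are knaves" is indeed False.
As a knight, D's statement "C is a knave" should be True; it is.
E is a knave, and the claim "A is a knight" is indeed False.

A is a knave, B is a knave, C is a knave, D is a knight, and E is a knave.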